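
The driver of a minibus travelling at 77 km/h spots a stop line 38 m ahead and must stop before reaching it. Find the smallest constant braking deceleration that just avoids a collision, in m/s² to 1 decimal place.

77 km/h ÷ 3.6 = 21.3889 m/s.
v² = 2a·d ⇒ a = v²/(2d) = 21.3889² / (2 × 38.000) = 457.485 / 76.000 = 6.0195 m/s².

Required deceleration ≈ 6.0 m/s²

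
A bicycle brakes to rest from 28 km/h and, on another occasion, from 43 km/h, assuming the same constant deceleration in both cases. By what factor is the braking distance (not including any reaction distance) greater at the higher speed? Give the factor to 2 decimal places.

Factor ≈ 2.36

Braking distance d = v²/(2a), so with a fixed, d ∝ v².
Factor = (43/28)² = 1.5357² = 2.3584.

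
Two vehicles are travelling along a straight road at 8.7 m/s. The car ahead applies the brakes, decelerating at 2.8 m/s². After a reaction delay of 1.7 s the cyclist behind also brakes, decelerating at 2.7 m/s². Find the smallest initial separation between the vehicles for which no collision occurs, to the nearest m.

Minimum gap ≈ 15 m

Leader travels v²/(2a_L) = 75.690 / 5.600 = 13.516 m before stopping.
Follower covers v·t_r = 8.7000 × 1.7 = 14.790 m while reacting, then v²/(2a_F) = 75.690 / 5.400 = 14.017 m while braking, for a total of 14.790 + 14.017 = 28.807 m.
Since a_F ≤ a_L and the follower starts braking later, the follower is never slower than the leader, so the closest approach is when both have stopped.
Minimum gap = 28.807 − 13.516 = 15.291 m.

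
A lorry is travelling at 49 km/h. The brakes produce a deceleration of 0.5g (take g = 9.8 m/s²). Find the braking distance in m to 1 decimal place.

Braking distance ≈ 18.9 m

49 km/h ÷ 3.6 = 13.6111 m/s.
a = 0.5 × 9.8 = 4.900 m/s².
Braking distance = v²/(2a) = 13.6111² / (2 × 4.900) = 185.262 / 9.800 = 18.904 m.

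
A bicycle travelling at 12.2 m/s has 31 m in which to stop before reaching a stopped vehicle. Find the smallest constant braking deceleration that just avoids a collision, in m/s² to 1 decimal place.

v² = 2a·d ⇒ a = v²/(2d) = 12.2000² / (2 × 31.000) = 148.840 / 62.000 = 2.4006 m/s².

Required deceleration ≈ 2.4 m/s²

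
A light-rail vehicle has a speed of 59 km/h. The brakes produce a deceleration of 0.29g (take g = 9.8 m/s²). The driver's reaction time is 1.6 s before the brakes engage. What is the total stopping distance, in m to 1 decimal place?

Total stopping distance ≈ 73.5 m

59 km/h ÷ 3.6 = 16.3889 m/s.
a = 0.29 × 9.8 = 2.842 m/s².
Reaction distance = v·t_r = 16.3889 × 1.6 = 26.222 m.
Braking distance = v²/(2a) = 16.3889² / (2 × 2.842) = 268.596 / 5.684 = 47.255 m.
Total = 26.222 + 47.255 = 73.477 m.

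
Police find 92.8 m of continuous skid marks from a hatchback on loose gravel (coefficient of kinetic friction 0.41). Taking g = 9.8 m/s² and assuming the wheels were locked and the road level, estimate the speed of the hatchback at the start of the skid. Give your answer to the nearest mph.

Initial speed ≈ 61 mph

Deceleration a = μg = 0.41 × 9.8 = 4.018 m/s².
v = √(2a·d) = √(2 × 4.018 × 92.8) = √745.741 = 27.3083 m/s.
= 27.3083 ÷ 0.44704 = 61.087 mph.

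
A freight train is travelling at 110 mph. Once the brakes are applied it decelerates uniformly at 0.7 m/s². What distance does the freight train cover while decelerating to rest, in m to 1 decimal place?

Braking distance ≈ 1727.2 m

110 mph × 0.44704 = 49.1744 m/s.
Braking distance = v²/(2a) = 49.1744² / (2 × 0.700) = 2418.122 / 1.400 = 1727.230 m.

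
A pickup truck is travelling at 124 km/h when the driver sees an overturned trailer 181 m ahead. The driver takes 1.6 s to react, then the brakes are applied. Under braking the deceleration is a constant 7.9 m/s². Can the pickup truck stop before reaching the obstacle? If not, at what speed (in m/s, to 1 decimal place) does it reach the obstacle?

Yes — it stops about 50.8 m short of the obstacle, so it never reaches it

124 km/h ÷ 3.6 = 34.4444 m/s.
Reaction distance = 34.4444 × 1.6 = 55.111 m.
Braking distance = v²/(2a) = 1186.417 / 15.800 = 75.090 m.
Total stopping distance = 55.111 + 75.090 = 130.201 m, vs 181 m available — it stops with 181 − 130.201 = 50.799 m to spare.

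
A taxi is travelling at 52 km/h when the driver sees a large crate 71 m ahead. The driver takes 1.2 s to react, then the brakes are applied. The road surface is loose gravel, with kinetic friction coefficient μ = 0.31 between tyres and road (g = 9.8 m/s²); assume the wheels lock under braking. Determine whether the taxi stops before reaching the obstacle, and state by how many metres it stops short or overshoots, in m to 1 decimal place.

Yes — it stops 19.3 m short of the obstacle

52 km/h ÷ 3.6 = 14.4444 m/s.
a = μg = 0.31 × 9.8 = 3.038 m/s².
Reaction distance = 14.4444 × 1.2 = 17.333 m.
Braking distance = v²/(2a) = 208.641 / 6.076 = 34.339 m.
Total stopping distance = 17.333 + 34.339 = 51.672 m, vs 71 m available — it stops with 71 − 51.672 = 19.328 m to spare.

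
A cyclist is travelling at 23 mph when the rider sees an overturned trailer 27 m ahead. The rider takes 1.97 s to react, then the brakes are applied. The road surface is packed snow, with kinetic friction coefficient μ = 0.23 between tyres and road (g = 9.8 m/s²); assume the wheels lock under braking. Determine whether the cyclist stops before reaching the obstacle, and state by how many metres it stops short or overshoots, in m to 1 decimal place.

23 mph × 0.44704 = 10.2819 m/s.
a = μg = 0.23 × 9.8 = 2.254 m/s².
Reaction distance = 10.2819 × 1.97 = 20.255 m.
Braking distance = v²/(2a) = 105.717 / 4.508 = 23.451 m.
Total stopping distance = 20.255 + 23.451 = 43.706 m, vs 27 m available — it cannot stop in time and overshoots by 43.706 − 27 = 16.706 m.

No — it overshoots by 16.7 m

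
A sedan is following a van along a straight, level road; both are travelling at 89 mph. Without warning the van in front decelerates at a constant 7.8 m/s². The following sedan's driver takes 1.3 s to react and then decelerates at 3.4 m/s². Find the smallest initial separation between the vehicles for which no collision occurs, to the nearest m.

89 mph × 0.44704 = 39.7866 m/s.
Leader travels v²/(2a_L) = 1582.974 / 15.600 = 101.473 m before stopping.
Follower covers v·t_r = 39.7866 × 1.3 = 51.723 m while reacting, then v²/(2a_F) = 1582.974 / 6.800 = 232.790 m while braking, for a total of 51.723 + 232.790 = 284.513 m.
Since a_F ≤ a_L and the follower starts braking later, the follower is never slower than the leader, so the closest approach is when both have stopped.
Minimum gap = 284.513 − 101.473 = 183.040 m.

Minimum gap ≈ 183 m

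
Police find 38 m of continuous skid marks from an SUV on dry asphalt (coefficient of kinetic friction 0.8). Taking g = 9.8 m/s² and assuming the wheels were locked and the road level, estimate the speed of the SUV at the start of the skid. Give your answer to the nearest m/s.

Initial speed ≈ 24 m/s

Deceleration a = μg = 0.8 × 9.8 = 7.840 m/s².
v = √(2a·d) = √(2 × 7.840 × 38) = √595.840 = 24.4098 m/s.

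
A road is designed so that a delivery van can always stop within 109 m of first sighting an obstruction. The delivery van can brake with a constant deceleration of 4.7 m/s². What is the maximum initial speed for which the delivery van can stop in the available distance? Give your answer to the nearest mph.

Maximum speed ≈ 72 mph

v²/(2a) = d ⇒ v = √(2 × 4.700 × 109) = √1024.60 = 32.0094 m/s.
32.0094 m/s ÷ 0.44704 = 71.603 mph.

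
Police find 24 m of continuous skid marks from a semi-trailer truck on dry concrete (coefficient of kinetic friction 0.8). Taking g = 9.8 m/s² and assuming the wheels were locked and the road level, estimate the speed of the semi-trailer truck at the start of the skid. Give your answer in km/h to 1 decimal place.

Initial speed ≈ 69.8 km/h

Deceleration a = μg = 0.8 × 9.8 = 7.840 m/s².
v = √(2a·d) = √(2 × 7.840 × 24) = √376.320 = 19.3990 m/s.
= 19.3990 × 3.6 = 69.836 km/h.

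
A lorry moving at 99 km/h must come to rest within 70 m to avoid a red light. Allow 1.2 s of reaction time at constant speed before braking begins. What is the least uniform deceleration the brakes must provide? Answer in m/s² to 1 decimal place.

99 km/h ÷ 3.6 = 27.5000 m/s.
Distance covered during reaction = 27.5000 × 1.2 = 33.000 m.
Distance available for braking: 70 − 33.000 = 37.000 m.
v² = 2a·d ⇒ a = v²/(2d) = 27.5000² / (2 × 37.000) = 756.250 / 74.000 = 10.2196 m/s².

Required deceleration ≈ 10.2 m/s²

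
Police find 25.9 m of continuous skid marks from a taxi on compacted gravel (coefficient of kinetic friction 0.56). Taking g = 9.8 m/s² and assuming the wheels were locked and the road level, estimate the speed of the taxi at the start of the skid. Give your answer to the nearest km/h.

Initial speed ≈ 61 km/h

Deceleration a = μg = 0.56 × 9.8 = 5.488 m/s².
v = √(2a·d) = √(2 × 5.488 × 25.9) = √284.278 = 16.8605 m/s.
= 16.8605 × 3.6 = 60.698 km/h.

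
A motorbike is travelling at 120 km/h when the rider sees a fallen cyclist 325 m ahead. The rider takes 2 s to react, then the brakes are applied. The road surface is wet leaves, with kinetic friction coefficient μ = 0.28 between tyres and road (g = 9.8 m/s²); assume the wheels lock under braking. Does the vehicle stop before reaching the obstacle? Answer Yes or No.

120 km/h ÷ 3.6 = 33.3333 m/s.
a = μg = 0.28 × 9.8 = 2.744 m/s².
Reaction distance = 33.3333 × 2 = 66.667 m.
Braking distance = v²/(2a) = 1111.109 / 5.488 = 202.462 m.
Total stopping distance = 66.667 + 202.462 = 269.129 m, vs 325 m available — it stops with 325 − 269.129 = 55.871 m to spare.

Yes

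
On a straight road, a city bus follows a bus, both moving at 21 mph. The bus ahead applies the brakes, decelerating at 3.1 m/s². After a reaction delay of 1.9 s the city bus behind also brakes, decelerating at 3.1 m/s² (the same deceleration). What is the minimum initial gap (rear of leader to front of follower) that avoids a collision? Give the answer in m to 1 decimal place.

21 mph × 0.44704 = 9.3878 m/s.
Leader travels v²/(2a_L) = 88.131 / 6.200 = 14.215 m before stopping.
Follower covers v·t_r = 9.3878 × 1.9 = 17.837 m while reacting, then v²/(2a_F) = 88.131 / 6.200 = 14.215 m while braking, for a total of 17.837 + 14.215 = 32.052 m.
Since a_F ≤ a_L and the follower starts braking later, the follower is never slower than the leader, so the closest approach is when both have stopped.
Minimum gap = 32.052 − 14.215 = 17.837 m.

Minimum gap ≈ 17.8 m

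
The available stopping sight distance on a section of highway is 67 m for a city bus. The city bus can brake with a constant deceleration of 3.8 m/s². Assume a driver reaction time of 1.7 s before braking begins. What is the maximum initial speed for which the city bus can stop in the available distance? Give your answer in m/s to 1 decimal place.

Stopping distance: v·t_r + v²/(2a) = 67 with t_r = 1.7 s and a = 3.800 m/s².
So v² + 12.920 v − 509.20 = 0.
Positive root: v = −a·t_r + √((a·t_r)² + 2a·d) = −6.460 + √(41.732 + 509.20) = 17.0119 m/s.

Maximum speed ≈ 17.0 m/s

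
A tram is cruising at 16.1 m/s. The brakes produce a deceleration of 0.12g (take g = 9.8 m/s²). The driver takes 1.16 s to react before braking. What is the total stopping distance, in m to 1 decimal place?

a = 0.12 × 9.8 = 1.176 m/s².
Reaction distance = v·t_r = 16.1000 × 1.16 = 18.676 m.
Braking distance = v²/(2a) = 16.1000² / (2 × 1.176) = 259.210 / 2.352 = 110.208 m.
Total = 18.676 + 110.208 = 128.884 m.

Total stopping distance ≈ 128.9 m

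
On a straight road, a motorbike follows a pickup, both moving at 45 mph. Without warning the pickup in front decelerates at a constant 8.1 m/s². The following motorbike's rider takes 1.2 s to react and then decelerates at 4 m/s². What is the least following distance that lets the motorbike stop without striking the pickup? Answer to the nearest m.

Minimum gap ≈ 50 m

45 mph × 0.44704 = 20.1168 m/s.
Leader travels v²/(2a_L) = 404.686 / 16.200 = 24.981 m before stopping.
Follower covers v·t_r = 20.1168 × 1.2 = 24.140 m while reacting, then v²/(2a_F) = 404.686 / 8.000 = 50.586 m while braking, for a total of 24.140 + 50.586 = 74.726 m.
Since a_F ≤ a_L and the follower starts braking later, the follower is never slower than the leader, so the closest approach is when both have stopped.
Minimum gap = 74.726 − 24.981 = 49.745 m.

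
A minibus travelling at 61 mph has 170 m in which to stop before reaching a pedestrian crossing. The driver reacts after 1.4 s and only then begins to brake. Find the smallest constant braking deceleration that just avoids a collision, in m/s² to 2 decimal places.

Required deceleration ≈ 2.82 m/s²

61 mph × 0.44704 = 27.2694 m/s.
Distance covered during reaction = 27.2694 × 1.4 = 38.177 m.
Distance available for braking: 170 − 38.177 = 131.823 m.
v² = 2a·d ⇒ a = v²/(2d) = 27.2694² / (2 × 131.823) = 743.620 / 263.646 = 2.8205 m/s².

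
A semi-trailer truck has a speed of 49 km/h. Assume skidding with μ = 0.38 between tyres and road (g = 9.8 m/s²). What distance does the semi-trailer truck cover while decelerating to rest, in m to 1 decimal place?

49 km/h ÷ 3.6 = 13.6111 m/s.
a = μg = 0.38 × 9.8 = 3.724 m/s².
Braking distance = v²/(2a) = 13.6111² / (2 × 3.724) = 185.262 / 7.448 = 24.874 m.

Braking distance ≈ 24.9 m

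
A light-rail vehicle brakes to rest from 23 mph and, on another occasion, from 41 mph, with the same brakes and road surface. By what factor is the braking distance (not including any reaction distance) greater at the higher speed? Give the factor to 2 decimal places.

Factor ≈ 3.18

Braking distance d = v²/(2a), so with a fixed, d ∝ v².
Factor = (41/23)² = 1.7826² = 3.1777.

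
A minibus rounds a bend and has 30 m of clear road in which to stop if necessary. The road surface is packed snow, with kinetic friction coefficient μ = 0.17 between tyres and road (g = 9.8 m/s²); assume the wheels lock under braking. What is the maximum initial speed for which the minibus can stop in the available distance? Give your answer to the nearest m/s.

a = μg = 0.17 × 9.8 = 1.666 m/s².
v²/(2a) = d ⇒ v = √(2 × 1.666 × 30) = √99.96 = 9.9980 m/s.

Maximum speed ≈ 10 m/s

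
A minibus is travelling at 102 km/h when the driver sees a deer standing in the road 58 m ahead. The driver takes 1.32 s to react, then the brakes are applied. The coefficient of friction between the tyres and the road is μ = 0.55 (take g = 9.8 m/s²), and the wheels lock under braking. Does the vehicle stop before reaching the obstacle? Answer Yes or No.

102 km/h ÷ 3.6 = 28.3333 m/s.
a = μg = 0.55 × 9.8 = 5.390 m/s².
Reaction distance = 28.3333 × 1.32 = 37.400 m.
Braking distance = v²/(2a) = 802.776 / 10.780 = 74.469 m.
Total stopping distance = 37.400 + 74.469 = 111.869 m, vs 58 m available — it cannot stop in time and overshoots by 111.869 − 58 = 53.869 m.

No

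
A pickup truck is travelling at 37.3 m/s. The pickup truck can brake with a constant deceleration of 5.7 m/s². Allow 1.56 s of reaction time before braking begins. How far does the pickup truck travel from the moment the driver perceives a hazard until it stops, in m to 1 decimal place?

Total stopping distance ≈ 180.2 m

Reaction distance = v·t_r = 37.3000 × 1.56 = 58.188 m.
Braking distance = v²/(2a) = 37.3000² / (2 × 5.700) = 1391.290 / 11.400 = 122.043 m.
Total = 58.188 + 122.043 = 180.231 m.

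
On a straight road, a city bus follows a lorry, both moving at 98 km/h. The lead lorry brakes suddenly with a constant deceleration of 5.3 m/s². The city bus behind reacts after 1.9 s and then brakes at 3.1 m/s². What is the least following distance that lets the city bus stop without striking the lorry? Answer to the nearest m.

Minimum gap ≈ 101 m

98 km/h ÷ 3.6 = 27.2222 m/s.
Leader travels v²/(2a_L) = 741.048 / 10.600 = 69.910 m before stopping.
Follower covers v·t_r = 27.2222 × 1.9 = 51.722 m while reacting, then v²/(2a_F) = 741.048 / 6.200 = 119.524 m while braking, for a total of 51.722 + 119.524 = 171.246 m.
Since a_F ≤ a_L and the follower starts braking later, the follower is never slower than the leader, so the closest approach is when both have stopped.
Minimum gap = 171.246 − 69.910 = 101.336 m.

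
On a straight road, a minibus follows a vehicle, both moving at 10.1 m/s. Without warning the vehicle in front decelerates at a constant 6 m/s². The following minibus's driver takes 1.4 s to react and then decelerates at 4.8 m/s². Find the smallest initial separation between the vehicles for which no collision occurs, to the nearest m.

Leader travels v²/(2a_L) = 102.010 / 12.000 = 8.501 m before stopping.
Follower covers v·t_r = 10.1000 × 1.4 = 14.140 m while reacting, then v²/(2a_F) = 102.010 / 9.600 = 10.626 m while braking, for a total of 14.140 + 10.626 = 24.766 m.
Since a_F ≤ a_L and the follower starts braking later, the follower is never slower than the leader, so the closest approach is when both have stopped.
Minimum gap = 24.766 − 8.501 = 16.265 m.

Minimum gap ≈ 16 m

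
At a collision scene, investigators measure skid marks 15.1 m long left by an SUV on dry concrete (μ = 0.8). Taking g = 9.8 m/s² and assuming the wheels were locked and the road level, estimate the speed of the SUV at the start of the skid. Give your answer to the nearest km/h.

Initial speed ≈ 55 km/h

Deceleration a = μg = 0.8 × 9.8 = 7.840 m/s².
v = √(2a·d) = √(2 × 7.840 × 15.1) = √236.768 = 15.3873 m/s.
= 15.3873 × 3.6 = 55.394 km/h.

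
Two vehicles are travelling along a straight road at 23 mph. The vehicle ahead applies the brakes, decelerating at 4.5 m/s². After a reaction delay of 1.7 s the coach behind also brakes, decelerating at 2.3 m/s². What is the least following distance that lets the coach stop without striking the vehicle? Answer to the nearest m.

23 mph × 0.44704 = 10.2819 m/s.
Leader travels v²/(2a_L) = 105.717 / 9.000 = 11.746 m before stopping.
Follower covers v·t_r = 10.2819 × 1.7 = 17.479 m while reacting, then v²/(2a_F) = 105.717 / 4.600 = 22.982 m while braking, for a total of 17.479 + 22.982 = 40.461 m.
Since a_F ≤ a_L and the follower starts braking later, the follower is never slower than the leader, so the closest approach is when both have stopped.
Minimum gap = 40.461 − 11.746 = 28.715 m.

Minimum gap ≈ 29 m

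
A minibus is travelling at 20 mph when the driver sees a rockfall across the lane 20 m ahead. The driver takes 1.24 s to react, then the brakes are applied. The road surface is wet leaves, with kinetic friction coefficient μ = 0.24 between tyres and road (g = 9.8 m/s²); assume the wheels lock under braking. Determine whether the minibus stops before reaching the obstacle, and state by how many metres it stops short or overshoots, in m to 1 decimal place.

No — it overshoots by 8.1 m

20 mph × 0.44704 = 8.9408 m/s.
a = μg = 0.24 × 9.8 = 2.352 m/s².
Reaction distance = 8.9408 × 1.24 = 11.087 m.
Braking distance = v²/(2a) = 79.938 / 4.704 = 16.994 m.
Total stopping distance = 11.087 + 16.994 = 28.081 m, vs 20 m available — it cannot stop in time and overshoots by 28.081 − 20 = 8.081 m.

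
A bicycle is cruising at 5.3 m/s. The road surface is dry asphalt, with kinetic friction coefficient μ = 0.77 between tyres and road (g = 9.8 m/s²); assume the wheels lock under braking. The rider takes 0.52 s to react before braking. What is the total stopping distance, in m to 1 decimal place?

a = μg = 0.77 × 9.8 = 7.546 m/s².
Reaction distance = v·t_r = 5.3000 × 0.52 = 2.756 m.
Braking distance = v²/(2a) = 5.3000² / (2 × 7.546) = 28.090 / 15.092 = 1.861 m.
Total = 2.756 + 1.861 = 4.617 m.

Total stopping distance ≈ 4.6 m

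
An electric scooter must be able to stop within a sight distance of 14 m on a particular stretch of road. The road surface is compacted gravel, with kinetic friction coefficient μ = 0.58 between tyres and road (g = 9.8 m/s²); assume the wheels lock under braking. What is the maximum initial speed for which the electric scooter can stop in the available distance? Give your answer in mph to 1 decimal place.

Maximum speed ≈ 28.2 mph

a = μg = 0.58 × 9.8 = 5.684 m/s².
v²/(2a) = d ⇒ v = √(2 × 5.684 × 14) = √159.15 = 12.6155 m/s.
12.6155 m/s ÷ 0.44704 = 28.220 mph.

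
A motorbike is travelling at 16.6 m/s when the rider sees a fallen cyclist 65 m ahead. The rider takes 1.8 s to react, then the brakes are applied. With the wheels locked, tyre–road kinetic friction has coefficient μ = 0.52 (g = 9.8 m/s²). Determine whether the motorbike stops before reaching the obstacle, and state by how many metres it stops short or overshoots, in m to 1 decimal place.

a = μg = 0.52 × 9.8 = 5.096 m/s².
Reaction distance = 16.6000 × 1.8 = 29.880 m.
Braking distance = v²/(2a) = 275.560 / 10.192 = 27.037 m.
Total stopping distance = 29.880 + 27.037 = 56.917 m, vs 65 m available — it stops with 65 − 56.917 = 8.083 m to spare.

Yes — it stops 8.1 m short of the obstacle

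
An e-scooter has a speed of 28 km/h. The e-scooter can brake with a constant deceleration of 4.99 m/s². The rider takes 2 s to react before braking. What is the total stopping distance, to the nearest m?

28 km/h ÷ 3.6 = 7.7778 m/s.
Reaction distance = v·t_r = 7.7778 × 2 = 15.556 m.
Braking distance = v²/(2a) = 7.7778² / (2 × 4.990) = 60.494 / 9.980 = 6.062 m.
Total = 15.556 + 6.062 = 21.618 m.

Total stopping distance ≈ 22 m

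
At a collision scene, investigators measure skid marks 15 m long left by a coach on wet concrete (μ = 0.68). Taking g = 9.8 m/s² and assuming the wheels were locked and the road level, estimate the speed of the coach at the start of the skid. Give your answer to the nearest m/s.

Initial speed ≈ 14 m/s

Deceleration a = μg = 0.68 × 9.8 = 6.664 m/s².
v = √(2a·d) = √(2 × 6.664 × 15) = √199.920 = 14.1393 m/s.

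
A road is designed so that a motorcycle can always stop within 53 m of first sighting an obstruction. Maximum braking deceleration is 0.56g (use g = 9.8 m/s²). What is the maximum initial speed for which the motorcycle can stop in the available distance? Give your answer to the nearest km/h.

a = 0.56 × 9.8 = 5.488 m/s².
v²/(2a) = d ⇒ v = √(2 × 5.488 × 53) = √581.73 = 24.1191 m/s.
24.1191 m/s × 3.6 = 86.829 km/h.

Maximum speed ≈ 87 km/h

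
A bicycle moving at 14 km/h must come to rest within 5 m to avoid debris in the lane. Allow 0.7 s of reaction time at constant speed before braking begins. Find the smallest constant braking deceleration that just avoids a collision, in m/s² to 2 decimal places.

Required deceleration ≈ 3.32 m/s²

14 km/h ÷ 3.6 = 3.8889 m/s.
Distance covered during reaction = 3.8889 × 0.7 = 2.722 m.
Distance available for braking: 5 − 2.722 = 2.278 m.
v² = 2a·d ⇒ a = v²/(2d) = 3.8889² / (2 × 2.278) = 15.124 / 4.556 = 3.3196 m/s².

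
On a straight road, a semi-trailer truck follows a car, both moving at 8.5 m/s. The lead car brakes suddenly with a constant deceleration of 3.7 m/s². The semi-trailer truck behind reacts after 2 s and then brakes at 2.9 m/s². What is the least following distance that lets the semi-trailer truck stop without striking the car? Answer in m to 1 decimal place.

Leader travels v²/(2a_L) = 72.250 / 7.400 = 9.764 m before stopping.
Follower covers v·t_r = 8.5000 × 2 = 17.000 m while reacting, then v²/(2a_F) = 72.250 / 5.800 = 12.457 m while braking, for a total of 17.000 + 12.457 = 29.457 m.
Since a_F ≤ a_L and the follower starts braking later, the follower is never slower than the leader, so the closest approach is when both have stopped.
Minimum gap = 29.457 − 9.764 = 19.693 m.

Minimum gap ≈ 19.7 m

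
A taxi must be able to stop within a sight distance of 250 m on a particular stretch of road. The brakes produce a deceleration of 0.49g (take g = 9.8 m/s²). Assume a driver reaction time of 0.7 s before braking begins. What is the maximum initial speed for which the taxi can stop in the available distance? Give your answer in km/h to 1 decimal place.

a = 0.49 × 9.8 = 4.802 m/s².
Stopping distance: v·t_r + v²/(2a) = 250 with t_r = 0.7 s and a = 4.802 m/s².
So v² + 6.723 v − 2401.00 = 0.
Positive root: v = −a·t_r + √((a·t_r)² + 2a·d) = −3.361 + √(11.296 + 2401.00) = 45.7541 m/s.
45.7541 m/s × 3.6 = 164.715 km/h.

Maximum speed ≈ 164.7 km/h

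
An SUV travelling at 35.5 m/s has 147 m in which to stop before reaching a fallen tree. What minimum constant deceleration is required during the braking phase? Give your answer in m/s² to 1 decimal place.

v² = 2a·d ⇒ a = v²/(2d) = 35.5000² / (2 × 147.000) = 1260.250 / 294.000 = 4.2866 m/s².

Required deceleration ≈ 4.3 m/s²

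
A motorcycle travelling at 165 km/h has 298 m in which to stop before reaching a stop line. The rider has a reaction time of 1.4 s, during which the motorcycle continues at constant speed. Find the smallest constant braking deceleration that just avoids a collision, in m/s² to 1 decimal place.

165 km/h ÷ 3.6 = 45.8333 m/s.
Distance covered during reaction = 45.8333 × 1.4 = 64.167 m.
Distance available for braking: 298 − 64.167 = 233.833 m.
v² = 2a·d ⇒ a = v²/(2d) = 45.8333² / (2 × 233.833) = 2100.691 / 467.666 = 4.4919 m/s².

Required deceleration ≈ 4.5 m/s²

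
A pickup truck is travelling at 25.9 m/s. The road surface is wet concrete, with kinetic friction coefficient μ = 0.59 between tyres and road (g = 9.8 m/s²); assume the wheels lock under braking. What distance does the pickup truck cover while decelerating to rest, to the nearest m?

a = μg = 0.59 × 9.8 = 5.782 m/s².
Braking distance = v²/(2a) = 25.9000² / (2 × 5.782) = 670.810 / 11.564 = 58.008 m.

Braking distance ≈ 58 m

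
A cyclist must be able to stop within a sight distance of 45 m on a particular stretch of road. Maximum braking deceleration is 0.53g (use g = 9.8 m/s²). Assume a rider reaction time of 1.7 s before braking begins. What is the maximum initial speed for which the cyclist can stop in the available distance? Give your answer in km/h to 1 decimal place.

a = 0.53 × 9.8 = 5.194 m/s².
Stopping distance: v·t_r + v²/(2a) = 45 with t_r = 1.7 s and a = 5.194 m/s².
So v² + 17.660 v − 467.46 = 0.
Positive root: v = −a·t_r + √((a·t_r)² + 2a·d) = −8.830 + √(77.969 + 467.46) = 14.5244 m/s.
14.5244 m/s × 3.6 = 52.288 km/h.

Maximum speed ≈ 52.3 km/h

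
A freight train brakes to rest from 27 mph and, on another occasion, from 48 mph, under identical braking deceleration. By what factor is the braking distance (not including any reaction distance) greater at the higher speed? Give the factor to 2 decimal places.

Factor ≈ 3.16

Braking distance d = v²/(2a), so with a fixed, d ∝ v².
Factor = (48/27)² = 1.7778² = 3.1606.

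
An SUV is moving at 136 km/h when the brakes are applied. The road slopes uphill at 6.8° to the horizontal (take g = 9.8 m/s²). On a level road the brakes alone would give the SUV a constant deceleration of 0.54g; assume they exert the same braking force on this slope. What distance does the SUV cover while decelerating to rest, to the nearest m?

Braking distance ≈ 111 m

136 km/h ÷ 3.6 = 37.7778 m/s.
a = 0.54 × 9.8 = 5.292 m/s².
Gravity along the uphill slope adds to the braking deceleration: a_eff = 5.292 + 9.8·sin 6.8° = 5.292 + 1.160 = 6.452 m/s².
Braking distance = v²/(2a) = 37.7778² / (2 × 6.452) = 1427.162 / 12.904 = 110.598 m.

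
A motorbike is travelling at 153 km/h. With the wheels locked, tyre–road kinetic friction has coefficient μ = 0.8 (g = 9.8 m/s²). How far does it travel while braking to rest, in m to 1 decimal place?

153 km/h ÷ 3.6 = 42.5000 m/s.
a = μg = 0.8 × 9.8 = 7.840 m/s².
Braking distance = v²/(2a) = 42.5000² / (2 × 7.840) = 1806.250 / 15.680 = 115.195 m.

Braking distance ≈ 115.2 m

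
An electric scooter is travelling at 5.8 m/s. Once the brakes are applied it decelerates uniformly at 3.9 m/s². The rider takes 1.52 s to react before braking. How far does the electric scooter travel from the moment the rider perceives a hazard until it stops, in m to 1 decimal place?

Reaction distance = v·t_r = 5.8000 × 1.52 = 8.816 m.
Braking distance = v²/(2a) = 5.8000² / (2 × 3.900) = 33.640 / 7.800 = 4.313 m.
Total = 8.816 + 4.313 = 13.129 m.

Total stopping distance ≈ 13.1 m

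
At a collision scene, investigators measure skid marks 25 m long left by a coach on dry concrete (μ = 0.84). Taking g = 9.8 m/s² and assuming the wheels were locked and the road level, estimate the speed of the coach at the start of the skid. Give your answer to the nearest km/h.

Deceleration a = μg = 0.84 × 9.8 = 8.232 m/s².
v = √(2a·d) = √(2 × 8.232 × 25) = √411.600 = 20.2879 m/s.
= 20.2879 × 3.6 = 73.036 km/h.

Initial speed ≈ 73 km/h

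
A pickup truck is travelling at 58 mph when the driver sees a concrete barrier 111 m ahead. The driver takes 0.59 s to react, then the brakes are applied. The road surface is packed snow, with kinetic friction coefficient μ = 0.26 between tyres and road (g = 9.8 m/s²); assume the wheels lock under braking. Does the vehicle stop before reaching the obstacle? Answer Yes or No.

No

58 mph × 0.44704 = 25.9283 m/s.
a = μg = 0.26 × 9.8 = 2.548 m/s².
Reaction distance = 25.9283 × 0.59 = 15.298 m.
Braking distance = v²/(2a) = 672.277 / 5.096 = 131.922 m.
Total stopping distance = 15.298 + 131.922 = 147.220 m, vs 111 m available — it cannot stop in time and overshoots by 147.220 − 111 = 36.220 m.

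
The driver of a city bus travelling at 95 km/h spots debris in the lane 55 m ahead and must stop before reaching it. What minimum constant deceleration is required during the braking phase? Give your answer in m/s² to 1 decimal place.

95 km/h ÷ 3.6 = 26.3889 m/s.
v² = 2a·d ⇒ a = v²/(2d) = 26.3889² / (2 × 55.000) = 696.374 / 110.000 = 6.3307 m/s².

Required deceleration ≈ 6.3 m/s²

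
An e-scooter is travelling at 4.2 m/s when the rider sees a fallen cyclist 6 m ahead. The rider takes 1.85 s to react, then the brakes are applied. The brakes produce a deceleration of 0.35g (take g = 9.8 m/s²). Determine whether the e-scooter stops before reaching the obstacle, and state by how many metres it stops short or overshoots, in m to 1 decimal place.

a = 0.35 × 9.8 = 3.430 m/s².
Reaction distance = 4.2000 × 1.85 = 7.770 m.
Braking distance = v²/(2a) = 17.640 / 6.860 = 2.571 m.
Total stopping distance = 7.770 + 2.571 = 10.341 m, vs 6 m available — it cannot stop in time and overshoots by 10.341 − 6 = 4.341 m.

No — it overshoots by 4.3 m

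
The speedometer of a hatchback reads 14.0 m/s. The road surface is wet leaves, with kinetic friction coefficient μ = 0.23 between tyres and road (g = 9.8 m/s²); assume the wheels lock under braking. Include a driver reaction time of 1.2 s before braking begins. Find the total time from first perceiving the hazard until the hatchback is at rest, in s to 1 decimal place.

a = μg = 0.23 × 9.8 = 2.254 m/s².
Braking time = v/a = 14.0000 / 2.254 = 6.211 s.
Total = 1.2 + 6.211 = 7.411 s.

Total time ≈ 7.4 s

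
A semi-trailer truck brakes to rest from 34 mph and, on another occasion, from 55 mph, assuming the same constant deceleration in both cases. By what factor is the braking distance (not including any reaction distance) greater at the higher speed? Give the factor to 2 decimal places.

Factor ≈ 2.62

Braking distance d = v²/(2a), so with a fixed, d ∝ v².
Factor = (55/34)² = 1.6176² = 2.6166.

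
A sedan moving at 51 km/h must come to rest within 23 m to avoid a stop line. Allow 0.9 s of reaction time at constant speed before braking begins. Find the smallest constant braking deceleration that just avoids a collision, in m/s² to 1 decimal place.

Required deceleration ≈ 9.8 m/s²

51 km/h ÷ 3.6 = 14.1667 m/s.
Distance covered during reaction = 14.1667 × 0.9 = 12.750 m.
Distance available for braking: 23 − 12.750 = 10.250 m.
v² = 2a·d ⇒ a = v²/(2d) = 14.1667² / (2 × 10.250) = 200.695 / 20.500 = 9.7900 m/s².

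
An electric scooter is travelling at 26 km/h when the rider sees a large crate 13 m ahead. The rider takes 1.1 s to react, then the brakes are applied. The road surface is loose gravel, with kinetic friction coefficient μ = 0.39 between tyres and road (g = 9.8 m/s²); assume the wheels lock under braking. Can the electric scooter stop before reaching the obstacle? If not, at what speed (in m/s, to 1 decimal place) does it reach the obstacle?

26 km/h ÷ 3.6 = 7.2222 m/s.
a = μg = 0.39 × 9.8 = 3.822 m/s².
Reaction distance = 7.2222 × 1.1 = 7.944 m.
Braking distance needed to stop: v²/(2a) = 52.160 / 7.644 = 6.824 m, so total needed = 7.944 + 6.824 = 14.768 m > 13 m — it cannot stop.
Distance remaining when braking begins: 13 − 7.944 = 5.056 m.
v² = v₀² − 2a·d = 52.160 − 2 × 3.822 × 5.056 = 13.512 m²/s².
v = √13.512 = 3.676 m/s.

No — it strikes the obstacle at 3.7 m/s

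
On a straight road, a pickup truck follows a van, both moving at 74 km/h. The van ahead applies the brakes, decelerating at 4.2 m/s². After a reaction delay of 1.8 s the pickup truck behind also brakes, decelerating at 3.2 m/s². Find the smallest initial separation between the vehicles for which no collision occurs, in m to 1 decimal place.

Minimum gap ≈ 52.7 m

74 km/h ÷ 3.6 = 20.5556 m/s.
Leader travels v²/(2a_L) = 422.533 / 8.400 = 50.302 m before stopping.
Follower covers v·t_r = 20.5556 × 1.8 = 37.000 m while reacting, then v²/(2a_F) = 422.533 / 6.400 = 66.021 m while braking, for a total of 37.000 + 66.021 = 103.021 m.
Since a_F ≤ a_L and the follower starts braking later, the follower is never slower than the leader, so the closest approach is when both have stopped.
Minimum gap = 103.021 − 50.302 = 52.719 m.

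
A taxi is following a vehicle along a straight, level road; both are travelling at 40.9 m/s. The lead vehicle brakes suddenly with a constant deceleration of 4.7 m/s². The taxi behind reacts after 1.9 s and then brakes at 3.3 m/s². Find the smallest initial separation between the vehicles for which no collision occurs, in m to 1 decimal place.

Leader travels v²/(2a_L) = 1672.810 / 9.400 = 177.959 m before stopping.
Follower covers v·t_r = 40.9000 × 1.9 = 77.710 m while reacting, then v²/(2a_F) = 1672.810 / 6.600 = 253.456 m while braking, for a total of 77.710 + 253.456 = 331.166 m.
Since a_F ≤ a_L and the follower starts braking later, the follower is never slower than the leader, so the closest approach is when both have stopped.
Minimum gap = 331.166 − 177.959 = 153.207 m.

Minimum gap ≈ 153.2 m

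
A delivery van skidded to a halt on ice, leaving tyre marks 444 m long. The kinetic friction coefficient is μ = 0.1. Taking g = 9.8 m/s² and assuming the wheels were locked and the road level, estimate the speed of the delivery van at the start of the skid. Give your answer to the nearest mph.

Deceleration a = μg = 0.1 × 9.8 = 0.980 m/s².
v = √(2a·d) = √(2 × 0.980 × 444) = √870.240 = 29.4998 m/s.
= 29.4998 ÷ 0.44704 = 65.989 mph.

Initial speed ≈ 66 mph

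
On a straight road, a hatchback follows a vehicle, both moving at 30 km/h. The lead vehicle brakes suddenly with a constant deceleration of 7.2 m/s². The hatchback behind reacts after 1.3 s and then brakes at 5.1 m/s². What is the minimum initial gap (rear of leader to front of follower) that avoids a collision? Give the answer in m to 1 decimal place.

30 km/h ÷ 3.6 = 8.3333 m/s.
Leader travels v²/(2a_L) = 69.444 / 14.400 = 4.822 m before stopping.
Follower covers v·t_r = 8.3333 × 1.3 = 10.833 m while reacting, then v²/(2a_F) = 69.444 / 10.200 = 6.808 m while braking, for a total of 10.833 + 6.808 = 17.641 m.
Since a_F ≤ a_L and the follower starts braking later, the follower is never slower than the leader, so the closest approach is when both have stopped.
Minimum gap = 17.641 − 4.822 = 12.819 m.

Minimum gap ≈ 12.8 m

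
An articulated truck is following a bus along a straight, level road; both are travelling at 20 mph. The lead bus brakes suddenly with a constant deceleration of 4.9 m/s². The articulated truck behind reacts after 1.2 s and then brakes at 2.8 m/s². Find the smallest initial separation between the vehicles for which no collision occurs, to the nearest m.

20 mph × 0.44704 = 8.9408 m/s.
Leader travels v²/(2a_L) = 79.938 / 9.800 = 8.157 m before stopping.
Follower covers v·t_r = 8.9408 × 1.2 = 10.729 m while reacting, then v²/(2a_F) = 79.938 / 5.600 = 14.275 m while braking, for a total of 10.729 + 14.275 = 25.004 m.
Since a_F ≤ a_L and the follower starts braking later, the follower is never slower than the leader, so the closest approach is when both have stopped.
Minimum gap = 25.004 − 8.157 = 16.847 m.

Minimum gap ≈ 17 m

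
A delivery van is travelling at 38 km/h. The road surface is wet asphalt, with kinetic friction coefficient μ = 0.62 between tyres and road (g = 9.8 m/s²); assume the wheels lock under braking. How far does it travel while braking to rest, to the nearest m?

Braking distance ≈ 9 m

38 km/h ÷ 3.6 = 10.5556 m/s.
a = μg = 0.62 × 9.8 = 6.076 m/s².
Braking distance = v²/(2a) = 10.5556² / (2 × 6.076) = 111.421 / 12.152 = 9.169 m.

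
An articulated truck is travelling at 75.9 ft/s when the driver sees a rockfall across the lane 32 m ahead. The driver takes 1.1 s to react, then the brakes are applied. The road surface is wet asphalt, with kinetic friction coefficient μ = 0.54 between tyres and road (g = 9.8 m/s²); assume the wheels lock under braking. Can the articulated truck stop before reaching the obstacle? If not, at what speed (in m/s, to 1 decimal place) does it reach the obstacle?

No — it strikes the obstacle at 21.6 m/s

75.9 ft/s × 0.3048 = 23.1343 m/s.
a = μg = 0.54 × 9.8 = 5.292 m/s².
Reaction distance = 23.1343 × 1.1 = 25.448 m.
Braking distance needed to stop: v²/(2a) = 535.196 / 10.584 = 50.567 m, so total needed = 25.448 + 50.567 = 76.015 m > 32 m — it cannot stop.
Distance remaining when braking begins: 32 − 25.448 = 6.552 m.
v² = v₀² − 2a·d = 535.196 − 2 × 5.292 × 6.552 = 465.850 m²/s².
v = √465.850 = 21.584 m/s.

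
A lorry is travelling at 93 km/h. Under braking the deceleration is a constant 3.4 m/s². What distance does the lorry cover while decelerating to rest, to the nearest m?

93 km/h ÷ 3.6 = 25.8333 m/s.
Braking distance = v²/(2a) = 25.8333² / (2 × 3.400) = 667.359 / 6.800 = 98.141 m.

Braking distance ≈ 98 m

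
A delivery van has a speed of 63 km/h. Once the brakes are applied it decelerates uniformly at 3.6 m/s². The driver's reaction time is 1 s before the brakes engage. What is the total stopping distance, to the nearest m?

Total stopping distance ≈ 60 m

63 km/h ÷ 3.6 = 17.5000 m/s.
Reaction distance = v·t_r = 17.5000 × 1 = 17.500 m.
Braking distance = v²/(2a) = 17.5000² / (2 × 3.600) = 306.250 / 7.200 = 42.535 m.
Total = 17.500 + 42.535 = 60.035 m.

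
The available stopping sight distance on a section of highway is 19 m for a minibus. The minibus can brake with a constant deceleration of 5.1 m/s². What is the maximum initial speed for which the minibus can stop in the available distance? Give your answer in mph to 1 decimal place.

v²/(2a) = d ⇒ v = √(2 × 5.100 × 19) = √193.80 = 13.9212 m/s.
13.9212 m/s ÷ 0.44704 = 31.141 mph.

Maximum speed ≈ 31.1 mph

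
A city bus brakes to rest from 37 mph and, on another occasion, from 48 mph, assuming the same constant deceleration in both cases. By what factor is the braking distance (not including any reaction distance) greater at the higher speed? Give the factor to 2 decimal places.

Factor ≈ 1.68

Braking distance d = v²/(2a), so with a fixed, d ∝ v².
Factor = (48/37)² = 1.2973² = 1.6830.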